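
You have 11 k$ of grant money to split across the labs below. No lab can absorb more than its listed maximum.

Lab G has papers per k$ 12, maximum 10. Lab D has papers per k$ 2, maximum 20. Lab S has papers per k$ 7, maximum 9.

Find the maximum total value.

Order the labs by papers per k$: Lab G 12 > Lab S 7 > Lab D 2.
Lab G takes 10 to reach its cap of 10 ; 1 left.
Only 1 left; Lab S takes them to reach 1.
Total = 12×10 + 7×1 = 127.

127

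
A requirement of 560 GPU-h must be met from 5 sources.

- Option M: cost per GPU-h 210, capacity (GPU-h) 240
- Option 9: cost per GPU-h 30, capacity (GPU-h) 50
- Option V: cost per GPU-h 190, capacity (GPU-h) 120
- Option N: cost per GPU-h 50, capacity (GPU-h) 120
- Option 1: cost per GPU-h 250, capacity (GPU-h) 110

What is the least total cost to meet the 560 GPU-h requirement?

88200

Fill from the cheapest source first.
Option 9 (30): use full 50 → 510 GPU-h to go.
Option N (50): use full 120 → 390 GPU-h to go.
Option V (190): use full 120 → 270 GPU-h to go.
Take 240 from Option M at 210 → need 30 more.
Option 1 at 250: take 30 of its 110 → requirement met.
Cost = 50×30 + 120×50 + 120×190 + 240×210 + 30×250 = 88200.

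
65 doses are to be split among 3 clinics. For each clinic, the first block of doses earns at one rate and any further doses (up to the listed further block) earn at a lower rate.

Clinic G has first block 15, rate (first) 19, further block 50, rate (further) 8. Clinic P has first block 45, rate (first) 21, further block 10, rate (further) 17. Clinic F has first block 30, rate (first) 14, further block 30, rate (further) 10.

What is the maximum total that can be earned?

Order all 6 blocks by rate: Clinic P/tier1 21 > Clinic G/tier1 19 > Clinic P/tier2 17 > Clinic F/tier1 14 > Clinic F/tier2 10 > Clinic G/tier2 8.
Clinic P tier1 at 21: fill all 45 ; 20 left.
Fill Clinic G tier1 block (15 at 19) ; 5 left.
5 remain; put them into Clinic P tier2 at 17.
Total = 21×45 + 19×15 + 17×5 = 1315.

1315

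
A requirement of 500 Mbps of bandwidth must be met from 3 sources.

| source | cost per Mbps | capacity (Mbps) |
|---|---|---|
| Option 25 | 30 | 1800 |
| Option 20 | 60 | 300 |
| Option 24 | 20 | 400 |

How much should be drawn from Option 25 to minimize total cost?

Fill from the cheapest source first.
Take 400 from Option 24 at 20 — need 100 more.
Option 25 at 30: take 100 of its 1800 — requirement met.
Option 20: unused.

100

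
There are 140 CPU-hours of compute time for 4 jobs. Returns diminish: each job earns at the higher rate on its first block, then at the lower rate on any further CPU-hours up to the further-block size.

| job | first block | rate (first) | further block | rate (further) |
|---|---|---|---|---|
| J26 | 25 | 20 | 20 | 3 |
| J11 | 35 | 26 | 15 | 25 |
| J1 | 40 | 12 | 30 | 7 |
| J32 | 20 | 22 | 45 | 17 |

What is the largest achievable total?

2990

Order all 8 blocks by rate: J11/first 26 > J11/second 25 > J32/first 22 > J26/first 20 > J32/second 17 > J1/first 12 > J1/second 7 > J26/second 3.
Fill J11 first block (35 at 26) — 105 left.
J11 second at 25: fill all 15 — 90 left.
J32/first (22): +20 — 70 left.
J26/first (20): +25 — 45 left.
J32/second (17): +45 — 0 left.
Total = 26×35 + 25×15 + 22×20 + 20×25 + 17×45 = 2990.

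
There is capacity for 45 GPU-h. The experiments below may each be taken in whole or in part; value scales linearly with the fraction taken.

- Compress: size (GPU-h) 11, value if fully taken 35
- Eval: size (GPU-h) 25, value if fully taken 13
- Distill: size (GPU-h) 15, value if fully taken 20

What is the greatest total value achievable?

64.88

Best value per unit of size first: Compress 35/11≈3.18, Distill 20/15≈1.33, Eval 13/25≈0.52.
All 11 GPU-h of Compress fit (value 35) → 34 remain.
Take all of Distill (15 GPU-h, value 20) → 19 GPU-h left.
Fill the last 19 GPU-h with part of Eval: 19/25 of it earns 9.88.
Total value = 64.88.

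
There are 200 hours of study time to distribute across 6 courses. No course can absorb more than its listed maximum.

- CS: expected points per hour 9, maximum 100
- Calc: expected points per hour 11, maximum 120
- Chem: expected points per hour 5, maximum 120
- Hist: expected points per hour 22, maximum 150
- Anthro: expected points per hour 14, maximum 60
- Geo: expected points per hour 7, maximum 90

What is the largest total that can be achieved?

4000

Order the courses by expected points per hour: Hist 22 > Anthro 14 > Calc 11 > CS 9 > Geo 7 > Chem 5.
Give Hist 150 to hit its cap of 150 — 50 left.
Only 50 left; Anthro takes them to reach 50.
Total = 22×150 + 14×50 = 4000.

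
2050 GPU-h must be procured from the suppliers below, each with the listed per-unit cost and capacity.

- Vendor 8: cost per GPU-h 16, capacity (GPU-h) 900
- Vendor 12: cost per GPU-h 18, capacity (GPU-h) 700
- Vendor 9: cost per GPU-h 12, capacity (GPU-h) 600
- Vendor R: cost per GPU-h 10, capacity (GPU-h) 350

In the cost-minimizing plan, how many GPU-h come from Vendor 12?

Fill from the cheapest supplier first.
Take 350 from Vendor R at 10 — need 1700 more.
Take 600 from Vendor 9 at 12 — need 1100 more.
Take 900 from Vendor 8 at 16 — need 200 more.
Vendor 12 (18): take the remaining 200 — done.

200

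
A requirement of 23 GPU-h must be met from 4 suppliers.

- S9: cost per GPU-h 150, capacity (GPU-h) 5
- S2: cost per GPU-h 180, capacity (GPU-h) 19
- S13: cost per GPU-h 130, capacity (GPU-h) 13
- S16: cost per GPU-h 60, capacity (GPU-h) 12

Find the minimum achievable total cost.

Fill from the cheapest supplier first.
S16 (60): use full 12 ; 11 GPU-h to go.
S13 at 130: take 11 of its 13 ; requirement met.
S9, S2: unused.
Cost = 12×60 + 11×130 = 2150.

2150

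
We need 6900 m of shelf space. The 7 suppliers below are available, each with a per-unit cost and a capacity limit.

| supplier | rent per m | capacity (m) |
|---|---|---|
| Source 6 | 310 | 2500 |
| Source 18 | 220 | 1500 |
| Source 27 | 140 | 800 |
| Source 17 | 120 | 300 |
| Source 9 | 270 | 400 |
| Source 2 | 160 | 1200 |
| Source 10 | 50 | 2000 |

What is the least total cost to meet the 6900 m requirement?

Use suppliers in increasing cost order.
Source 10 (50): use full 2000 → 4900 m to go.
Take 300 from Source 17 at 120 → need 4600 more.
Source 27 at 140: take all 800 m → 3800 still needed.
Source 2 at 160: take all 1200 m → 2600 still needed.
Source 18 at 220: take all 1500 m → 1100 still needed.
Source 9 (270): use full 400 → 700 m to go.
Source 6 (310): take the remaining 700 → done.
Cost = 2000×50 + 300×120 + 800×140 + 1200×160 + 1500×220 + 400×270 + 700×310 = 1095000.

1095000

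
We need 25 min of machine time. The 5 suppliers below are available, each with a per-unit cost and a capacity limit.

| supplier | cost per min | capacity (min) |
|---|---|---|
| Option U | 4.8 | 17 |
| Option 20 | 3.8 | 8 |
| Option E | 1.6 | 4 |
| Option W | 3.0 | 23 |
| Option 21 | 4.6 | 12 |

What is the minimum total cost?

Cheapest first:
Take 4 from Option E at 1.6 ; need 21 more.
Option W (3.0): take the remaining 21 ; done.
Option 20, Option 21, Option U: unused.
Cost = 4×1.6 + 21×3.0 = 69.4.

69.4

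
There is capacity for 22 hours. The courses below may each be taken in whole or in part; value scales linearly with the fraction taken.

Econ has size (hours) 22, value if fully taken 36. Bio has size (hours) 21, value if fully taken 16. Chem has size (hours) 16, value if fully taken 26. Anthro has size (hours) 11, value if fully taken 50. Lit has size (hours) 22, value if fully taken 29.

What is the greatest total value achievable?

68

Best value per unit of size first: Anthro 50/11≈4.55, Econ 36/22≈1.64, Chem 26/16≈1.62, Lit 29/22≈1.32, Bio 16/21≈0.762.
Take all of Anthro (11 hours, value 50) ; 11 hours left.
Only 11 hours remain; take 11/22 of Econ for value 36×11/22 = 18.
Total value = 68.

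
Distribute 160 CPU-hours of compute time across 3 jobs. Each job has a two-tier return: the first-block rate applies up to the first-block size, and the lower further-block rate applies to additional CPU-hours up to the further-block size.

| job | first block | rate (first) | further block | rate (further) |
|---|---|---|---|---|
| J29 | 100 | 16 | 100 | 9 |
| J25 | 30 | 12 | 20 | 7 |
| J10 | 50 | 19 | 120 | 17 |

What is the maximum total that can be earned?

2820

Rank every tier by rate: J10/first 19 > J10/second 17 > J29/first 16 > J25/first 12 > J29/second 9 > J25/second 7.
J10/first (19): +50 ; 110 left.
J10/second: +110 of 120 at 17; pool empty.
Total = 19×50 + 17×110 = 2820.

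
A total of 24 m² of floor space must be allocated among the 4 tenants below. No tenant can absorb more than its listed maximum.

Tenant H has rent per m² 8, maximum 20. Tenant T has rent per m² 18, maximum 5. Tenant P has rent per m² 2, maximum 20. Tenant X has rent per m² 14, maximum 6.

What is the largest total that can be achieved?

278

Rank by rent per m²: Tenant T 18 > Tenant X 14 > Tenant H 8 > Tenant P 2.
Tenant T: +5 to 5 (cap) → 19 left.
Tenant X takes 6 to reach its cap of 6 → 13 left.
Tenant H has room for 20 but only 13 remain, so it gets 13.
Total = 8×13 + 18×5 + 14×6 = 278.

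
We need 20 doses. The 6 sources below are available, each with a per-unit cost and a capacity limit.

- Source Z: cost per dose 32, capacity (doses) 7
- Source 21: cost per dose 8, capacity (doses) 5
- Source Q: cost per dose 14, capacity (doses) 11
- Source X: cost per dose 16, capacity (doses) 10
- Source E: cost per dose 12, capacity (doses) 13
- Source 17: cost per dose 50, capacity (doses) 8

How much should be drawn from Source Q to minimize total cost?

Cheapest first:
Take 5 from Source 21 at 8 ; need 15 more.
Take 13 from Source E at 12 ; need 2 more.
Source Q at 14: take 2 of its 11 ; requirement met.
Source X, Source Z, Source 17: unused.

2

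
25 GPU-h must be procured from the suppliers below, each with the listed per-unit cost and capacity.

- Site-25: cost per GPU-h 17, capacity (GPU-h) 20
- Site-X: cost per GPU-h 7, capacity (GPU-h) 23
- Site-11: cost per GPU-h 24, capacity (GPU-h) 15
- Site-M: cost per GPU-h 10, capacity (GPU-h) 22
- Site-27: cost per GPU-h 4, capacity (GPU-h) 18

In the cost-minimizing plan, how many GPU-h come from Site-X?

7

Fill from the cheapest supplier first.
Site-27 (4): use full 18 ; 7 GPU-h to go.
Site-X at 7: take 7 of its 23 ; requirement met.
Site-M, Site-25, Site-11: unused.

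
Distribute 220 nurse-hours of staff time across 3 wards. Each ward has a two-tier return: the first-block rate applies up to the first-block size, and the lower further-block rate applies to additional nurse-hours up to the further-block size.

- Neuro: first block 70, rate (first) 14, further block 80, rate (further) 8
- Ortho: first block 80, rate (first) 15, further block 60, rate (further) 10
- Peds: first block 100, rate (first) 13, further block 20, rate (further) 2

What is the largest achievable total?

Order all 6 blocks by rate: Ortho/T1 15 > Neuro/T1 14 > Peds/T1 13 > Ortho/T2 10 > Neuro/T2 8 > Peds/T2 2.
Fill Ortho T1 block (80 at 15) — 140 left.
Neuro/T1 (14): +70 — 70 left.
Peds T1 at 13: only 70 left, fill 70.
Total = 15×80 + 14×70 + 13×70 = 3090.

3090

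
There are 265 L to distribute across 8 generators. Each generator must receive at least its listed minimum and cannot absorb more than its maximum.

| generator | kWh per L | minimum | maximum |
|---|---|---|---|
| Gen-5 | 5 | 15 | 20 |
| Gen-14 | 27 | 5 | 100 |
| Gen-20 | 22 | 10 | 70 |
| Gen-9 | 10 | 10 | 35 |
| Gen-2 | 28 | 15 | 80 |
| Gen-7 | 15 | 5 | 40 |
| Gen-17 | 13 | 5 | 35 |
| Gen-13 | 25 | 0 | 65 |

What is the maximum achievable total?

Meeting every minimum uses 15+5+10+10+15+5+5+0 = 65 L, leaving 200.
Highest kWh per L first: Gen-2 28 > Gen-14 27 > Gen-13 25 > Gen-20 22 > Gen-7 15 > Gen-17 13 > Gen-9 10 > Gen-5 5.
Gen-2 takes 65 more to reach its cap of 80 → 135 left.
Give Gen-14 95 more to hit its cap of 100 → 40 left.
Only 40 left; Gen-13 takes them to reach 40.
Total = 5×15 + 27×100 + 22×10 + 10×10 + 28×80 + 15×5 + 13×5 + 25×40 = 6475.

6475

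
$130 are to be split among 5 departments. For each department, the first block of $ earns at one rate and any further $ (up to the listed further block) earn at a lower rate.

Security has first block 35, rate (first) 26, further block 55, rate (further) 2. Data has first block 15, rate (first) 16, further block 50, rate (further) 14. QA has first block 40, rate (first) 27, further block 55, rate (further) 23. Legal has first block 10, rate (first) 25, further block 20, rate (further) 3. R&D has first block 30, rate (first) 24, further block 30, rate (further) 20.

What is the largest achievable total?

Treat each block as its own option and order by rate: QA/T1 27 > Security/T1 26 > Legal/T1 25 > R&D/T1 24 > QA/T2 23 > R&D/T2 20 > Data/T1 16 > Data/T2 14 > Legal/T2 3 > Security/T2 2.
QA T1 at 27: fill all 40 → 90 left.
Security/T1 (26): +35 → 55 left.
Legal T1 at 25: fill all 10 → 45 left.
Fill R&D T1 block (30 at 24) → 15 left.
QA/T2: +15 of 55 at 23; pool empty.
Total = 27×40 + 26×35 + 25×10 + 24×30 + 23×15 = 3305.

3305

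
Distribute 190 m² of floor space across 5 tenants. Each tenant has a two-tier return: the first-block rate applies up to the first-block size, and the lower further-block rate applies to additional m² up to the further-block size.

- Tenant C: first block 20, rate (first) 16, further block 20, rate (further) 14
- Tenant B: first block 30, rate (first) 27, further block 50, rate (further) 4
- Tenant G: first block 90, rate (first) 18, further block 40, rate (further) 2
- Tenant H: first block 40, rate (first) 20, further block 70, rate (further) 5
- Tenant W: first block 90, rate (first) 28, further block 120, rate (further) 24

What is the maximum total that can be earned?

5010

Treat each block as its own option and order by rate: Tenant W/T1 28 > Tenant B/T1 27 > Tenant W/T2 24 > Tenant H/T1 20 > Tenant G/T1 18 > Tenant C/T1 16 > Tenant C/T2 14 > Tenant H/T2 5 > Tenant B/T2 4 > Tenant G/T2 2.
Tenant W T1 at 28: fill all 90 — 100 left.
Tenant B T1 at 27: fill all 30 — 70 left.
Tenant W T2 at 24: only 70 left, fill 70.
Total = 28×90 + 27×30 + 24×70 = 5010.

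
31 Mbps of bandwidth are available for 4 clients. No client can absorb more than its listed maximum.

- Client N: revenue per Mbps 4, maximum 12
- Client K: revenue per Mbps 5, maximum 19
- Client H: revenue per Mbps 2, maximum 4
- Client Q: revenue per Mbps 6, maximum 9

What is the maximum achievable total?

161

Highest revenue per Mbps first: Client Q 6 > Client K 5 > Client N 4 > Client H 2.
Give Client Q 9 to hit its cap of 9 → 22 left.
Give Client K 19 to hit its cap of 19 → 3 left.
Client N: +3 (room for 12) → 3. Pool exhausted.
Total = 4×3 + 5×19 + 6×9 = 161.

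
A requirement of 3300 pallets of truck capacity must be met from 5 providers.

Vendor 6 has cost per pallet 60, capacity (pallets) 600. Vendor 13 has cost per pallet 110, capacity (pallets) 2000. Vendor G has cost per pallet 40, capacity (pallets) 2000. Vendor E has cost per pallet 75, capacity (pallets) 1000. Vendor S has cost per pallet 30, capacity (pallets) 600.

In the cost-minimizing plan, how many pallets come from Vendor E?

Cheapest first:
Take 600 from Vendor S at 30 → need 2700 more.
Vendor G (40): use full 2000 → 700 pallets to go.
Vendor 6 (60): use full 600 → 100 pallets to go.
Vendor E at 75: take 100 of its 1000 → requirement met.
Vendor 13: unused.

100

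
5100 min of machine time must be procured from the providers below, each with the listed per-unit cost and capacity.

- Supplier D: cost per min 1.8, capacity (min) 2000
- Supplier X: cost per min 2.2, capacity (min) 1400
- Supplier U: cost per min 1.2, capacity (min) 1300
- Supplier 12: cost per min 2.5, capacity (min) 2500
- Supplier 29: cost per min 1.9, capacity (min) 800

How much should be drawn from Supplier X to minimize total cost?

1000

Fill from the cheapest provider first.
Supplier U (1.2): use full 1300 → 3800 min to go.
Take 2000 from Supplier D at 1.8 → need 1800 more.
Take 800 from Supplier 29 at 1.9 → need 1000 more.
Supplier X (2.2): take the remaining 1000 → done.
Supplier 12: unused.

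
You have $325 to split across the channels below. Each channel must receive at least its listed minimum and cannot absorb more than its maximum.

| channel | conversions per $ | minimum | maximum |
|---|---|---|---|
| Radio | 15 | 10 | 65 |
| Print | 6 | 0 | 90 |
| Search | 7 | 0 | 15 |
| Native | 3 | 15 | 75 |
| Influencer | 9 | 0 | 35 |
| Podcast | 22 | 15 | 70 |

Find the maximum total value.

Meeting every minimum uses 10+0+0+15+0+15 = 40 $, leaving 285.
Rank by conversions per $: Podcast 22 > Radio 15 > Influencer 9 > Search 7 > Print 6 > Native 3.
Podcast takes 55 more to reach its cap of 70 — 230 left.
Give Radio 55 more to hit its cap of 65 — 175 left.
Give Influencer 35 more to hit its cap of 35 — 140 left.
Give Search 15 more to hit its cap of 15 — 125 left.
Give Print 90 more to hit its cap of 90 — 35 left.
Only 35 left; Native takes them to reach 50.
Total = 15×65 + 6×90 + 7×15 + 3×50 + 9×35 + 22×70 = 3625.

3625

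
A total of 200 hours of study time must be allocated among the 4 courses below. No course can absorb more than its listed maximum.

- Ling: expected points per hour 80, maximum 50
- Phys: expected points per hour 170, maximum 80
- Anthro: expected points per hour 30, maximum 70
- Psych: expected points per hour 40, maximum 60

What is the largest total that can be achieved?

20300

Rank by expected points per hour: Phys 170 > Ling 80 > Psych 40 > Anthro 30.
Give Phys 80 to hit its cap of 80 — 120 left.
Give Ling 50 to hit its cap of 50 — 70 left.
Give Psych 60 to hit its cap of 60 — 10 left.
Anthro has room for 70 but only 10 remain, so it gets 10.
Total = 80×50 + 170×80 + 30×10 + 40×60 = 20300.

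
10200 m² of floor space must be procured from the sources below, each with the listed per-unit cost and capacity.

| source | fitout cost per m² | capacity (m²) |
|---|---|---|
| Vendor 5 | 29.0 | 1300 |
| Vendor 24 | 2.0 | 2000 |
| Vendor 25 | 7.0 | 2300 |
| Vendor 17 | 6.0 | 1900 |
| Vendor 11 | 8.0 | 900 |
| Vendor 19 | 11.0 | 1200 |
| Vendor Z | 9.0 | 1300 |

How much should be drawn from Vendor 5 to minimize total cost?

600

Use sources in increasing cost order.
Vendor 24 (2.0): use full 2000 — 8200 m² to go.
Vendor 17 (6.0): use full 1900 — 6300 m² to go.
Vendor 25 at 7.0: take all 2300 m² — 4000 still needed.
Vendor 11 at 8.0: take all 900 m² — 3100 still needed.
Take 1300 from Vendor Z at 9.0 — need 1800 more.
Take 1200 from Vendor 19 at 11.0 — need 600 more.
Vendor 5 (29.0): take the remaining 600 — done.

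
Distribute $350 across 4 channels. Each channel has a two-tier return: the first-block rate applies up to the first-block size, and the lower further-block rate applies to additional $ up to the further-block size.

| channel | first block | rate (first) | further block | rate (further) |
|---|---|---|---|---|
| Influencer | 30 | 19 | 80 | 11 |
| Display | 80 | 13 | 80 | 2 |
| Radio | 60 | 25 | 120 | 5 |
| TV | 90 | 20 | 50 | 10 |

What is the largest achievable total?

Rank every tier by rate: Radio/tier1 25 > TV/tier1 20 > Influencer/tier1 19 > Display/tier1 13 > Influencer/tier2 11 > TV/tier2 10 > Radio/tier2 5 > Display/tier2 2.
Fill Radio tier1 block (60 at 25) → 290 left.
TV/tier1 (20): +90 → 200 left.
Fill Influencer tier1 block (30 at 19) → 170 left.
Display/tier1 (13): +80 → 90 left.
Fill Influencer tier2 block (80 at 11) → 10 left.
10 remain; put them into TV tier2 at 10.
Total = 25×60 + 20×90 + 19×30 + 13×80 + 11×80 + 10×10 = 5890.

5890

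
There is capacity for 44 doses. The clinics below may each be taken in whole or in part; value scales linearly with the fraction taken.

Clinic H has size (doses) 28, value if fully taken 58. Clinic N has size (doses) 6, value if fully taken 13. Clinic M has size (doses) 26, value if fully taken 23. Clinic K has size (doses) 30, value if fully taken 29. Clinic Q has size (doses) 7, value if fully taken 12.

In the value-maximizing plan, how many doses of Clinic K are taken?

3

Rank by value-to-size ratio: Clinic N 13/6≈2.17, Clinic H 58/28≈2.07, Clinic Q 12/7≈1.71, Clinic K 29/30≈0.967, Clinic M 23/26≈0.885.
Clinic N: take in full, 6 doses for value 13 → 38 left.
Clinic H: take in full, 28 doses for value 58 → 10 left.
All 7 doses of Clinic Q fit (value 12) → 3 remain.
Fill the last 3 doses with part of Clinic K: 3/30 of it earns 2.9.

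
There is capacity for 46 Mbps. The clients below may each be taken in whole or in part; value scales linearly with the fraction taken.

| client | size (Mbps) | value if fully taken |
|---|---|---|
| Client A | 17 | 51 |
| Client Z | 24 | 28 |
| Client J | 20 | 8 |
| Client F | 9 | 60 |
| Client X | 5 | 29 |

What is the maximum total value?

Sort by value density: Client F 60/9≈6.67, Client X 29/5≈5.8, Client A 51/17≈3, Client Z 28/24≈1.17, Client J 8/20≈0.4.
Client F: take in full, 9 Mbps for value 60 → 37 left.
Client X: take in full, 5 Mbps for value 29 → 32 left.
All 17 Mbps of Client A fit (value 51) → 15 remain.
15 Mbps left: a 15/24 share of Client Z gives 28×15/24 = 17.5.
Total value = 157.5.

157.5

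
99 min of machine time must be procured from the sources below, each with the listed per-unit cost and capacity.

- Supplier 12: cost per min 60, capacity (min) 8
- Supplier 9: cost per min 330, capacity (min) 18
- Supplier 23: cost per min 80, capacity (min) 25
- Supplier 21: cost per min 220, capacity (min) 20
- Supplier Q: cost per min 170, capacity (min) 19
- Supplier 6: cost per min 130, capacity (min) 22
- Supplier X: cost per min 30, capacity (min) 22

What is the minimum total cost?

Cheapest first:
Supplier X (30): use full 22 ; 77 min to go.
Supplier 12 (60): use full 8 ; 69 min to go.
Supplier 23 at 80: take all 25 min ; 44 still needed.
Take 22 from Supplier 6 at 130 ; need 22 more.
Supplier Q at 170: take all 19 min ; 3 still needed.
Supplier 21 at 220: take 3 of its 20 ; requirement met.
Supplier 9: unused.
Cost = 22×30 + 8×60 + 25×80 + 22×130 + 19×170 + 3×220 = 9890.

9890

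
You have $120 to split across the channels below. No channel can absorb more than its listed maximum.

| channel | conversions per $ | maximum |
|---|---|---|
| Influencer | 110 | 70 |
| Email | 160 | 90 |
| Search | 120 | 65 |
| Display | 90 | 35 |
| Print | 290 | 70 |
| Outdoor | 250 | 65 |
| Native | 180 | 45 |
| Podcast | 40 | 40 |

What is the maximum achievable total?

32800

Highest conversions per $ first: Print 290 > Outdoor 250 > Native 180 > Email 160 > Search 120 > Influencer 110 > Display 90 > Podcast 40.
Print: +70 to 70 (cap) → 50 left.
Outdoor: +50 (room for 65) → 50. Pool exhausted.
Total = 290×70 + 250×50 = 32800.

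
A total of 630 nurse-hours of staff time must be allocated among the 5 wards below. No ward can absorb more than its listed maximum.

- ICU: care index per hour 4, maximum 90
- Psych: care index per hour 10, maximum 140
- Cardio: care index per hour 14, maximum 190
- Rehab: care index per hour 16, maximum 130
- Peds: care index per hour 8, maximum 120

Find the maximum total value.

7300

Order the wards by care index per hour: Rehab 16 > Cardio 14 > Psych 10 > Peds 8 > ICU 4.
Rehab: +130 to 130 (cap) — 500 left.
Cardio takes 190 to reach its cap of 190 — 310 left.
Psych takes 140 to reach its cap of 140 — 170 left.
Give Peds 120 to hit its cap of 120 — 50 left.
ICU: +50 (room for 90) → 50. Pool exhausted.
Total = 4×50 + 10×140 + 14×190 + 16×130 + 8×120 = 7300.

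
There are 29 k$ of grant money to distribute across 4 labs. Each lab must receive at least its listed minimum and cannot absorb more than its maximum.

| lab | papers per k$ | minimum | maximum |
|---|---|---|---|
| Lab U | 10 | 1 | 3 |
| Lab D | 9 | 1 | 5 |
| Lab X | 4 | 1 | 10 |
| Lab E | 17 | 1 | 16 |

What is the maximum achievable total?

367

Meeting every minimum uses 1+1+1+1 = 4 k$, leaving 25.
Order the labs by papers per k$: Lab E 17 > Lab U 10 > Lab D 9 > Lab X 4.
Give Lab E 15 more to hit its cap of 16 → 10 left.
Lab U: +2 to 3 (cap) → 8 left.
Lab D: +4 to 5 (cap) → 4 left.
Lab X has room for 9 more but only 4 remain, so it gets 5.
Total = 10×3 + 9×5 + 4×5 + 17×16 = 367.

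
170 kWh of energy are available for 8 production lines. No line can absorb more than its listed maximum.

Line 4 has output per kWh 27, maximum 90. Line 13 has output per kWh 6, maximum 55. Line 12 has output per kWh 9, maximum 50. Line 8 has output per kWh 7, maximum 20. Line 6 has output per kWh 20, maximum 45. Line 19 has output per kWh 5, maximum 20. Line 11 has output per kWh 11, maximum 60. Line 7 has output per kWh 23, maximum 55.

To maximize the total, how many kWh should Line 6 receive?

Order the production lines by output per kWh: Line 4 27 > Line 7 23 > Line 6 20 > Line 11 11 > Line 12 9 > Line 8 7 > Line 13 6 > Line 19 5.
Line 4 takes 90 to reach its cap of 90 ; 80 left.
Line 7 takes 55 to reach its cap of 55 ; 25 left.
Line 6: +25 (room for 45) → 25. Pool exhausted.

25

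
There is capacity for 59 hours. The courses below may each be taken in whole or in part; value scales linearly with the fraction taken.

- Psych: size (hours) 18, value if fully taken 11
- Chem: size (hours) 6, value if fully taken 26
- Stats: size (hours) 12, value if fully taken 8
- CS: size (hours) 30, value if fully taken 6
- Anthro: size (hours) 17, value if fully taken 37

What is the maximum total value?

Best value per unit of size first: Chem 26/6≈4.33, Anthro 37/17≈2.18, Stats 8/12≈0.667, Psych 11/18≈0.611, CS 6/30≈0.2.
All 6 hours of Chem fit (value 26) → 53 remain.
Anthro: take in full, 17 hours for value 37 → 36 left.
All 12 hours of Stats fit (value 8) → 24 remain.
Psych: take in full, 18 hours for value 11 → 6 left.
6 hours left: a 6/30 share of CS gives 6×6/30 = 1.2.
Total value = 83.2.

83.2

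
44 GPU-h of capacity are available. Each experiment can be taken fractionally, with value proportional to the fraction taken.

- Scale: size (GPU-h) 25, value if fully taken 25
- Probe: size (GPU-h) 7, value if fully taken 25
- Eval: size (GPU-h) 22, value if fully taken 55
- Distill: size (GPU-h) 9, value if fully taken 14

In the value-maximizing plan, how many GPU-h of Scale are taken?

6

Sort by value density: Probe 25/7≈3.57, Eval 55/22≈2.5, Distill 14/9≈1.56, Scale 25/25≈1.
Probe: take in full, 7 GPU-h for value 25 ; 37 left.
Eval: take in full, 22 GPU-h for value 55 ; 15 left.
All 9 GPU-h of Distill fit (value 14) ; 6 remain.
6 GPU-h left: a 6/25 share of Scale gives 25×6/25 = 6.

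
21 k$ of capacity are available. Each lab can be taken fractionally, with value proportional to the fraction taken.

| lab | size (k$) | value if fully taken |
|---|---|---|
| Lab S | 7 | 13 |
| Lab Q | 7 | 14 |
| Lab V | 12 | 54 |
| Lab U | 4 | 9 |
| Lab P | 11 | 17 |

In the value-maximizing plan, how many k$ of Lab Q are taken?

Rank by value-to-size ratio: Lab V 54/12≈4.5, Lab U 9/4≈2.25, Lab Q 14/7≈2, Lab S 13/7≈1.86, Lab P 17/11≈1.55.
Lab V: take in full, 12 k$ for value 54 → 9 left.
Lab U: take in full, 4 k$ for value 9 → 5 left.
Only 5 k$ remain; take 5/7 of Lab Q for value 14×5/7 = 10.

5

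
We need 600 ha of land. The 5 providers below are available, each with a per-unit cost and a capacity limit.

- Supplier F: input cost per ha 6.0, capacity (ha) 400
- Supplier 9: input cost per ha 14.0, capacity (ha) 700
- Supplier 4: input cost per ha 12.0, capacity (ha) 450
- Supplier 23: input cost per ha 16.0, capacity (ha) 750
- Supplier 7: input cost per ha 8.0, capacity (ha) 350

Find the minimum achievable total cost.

Fill from the cheapest provider first.
Supplier F (6.0): use full 400 → 200 ha to go.
Supplier 7 (8.0): take the remaining 200 → done.
Supplier 4, Supplier 9, Supplier 23: unused.
Cost = 400×6.0 + 200×8.0 = 4000.

4000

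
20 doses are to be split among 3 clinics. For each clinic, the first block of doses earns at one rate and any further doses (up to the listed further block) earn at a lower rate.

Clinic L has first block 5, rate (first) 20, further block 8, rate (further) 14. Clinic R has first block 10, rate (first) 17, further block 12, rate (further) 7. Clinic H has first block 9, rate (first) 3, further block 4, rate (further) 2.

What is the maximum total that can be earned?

Treat each block as its own option and order by rate: Clinic L/T1 20 > Clinic R/T1 17 > Clinic L/T2 14 > Clinic R/T2 7 > Clinic H/T1 3 > Clinic H/T2 2.
Clinic L T1 at 20: fill all 5 ; 15 left.
Fill Clinic R T1 block (10 at 17) ; 5 left.
5 remain; put them into Clinic L T2 at 14.
Total = 20×5 + 17×10 + 14×5 = 340.

340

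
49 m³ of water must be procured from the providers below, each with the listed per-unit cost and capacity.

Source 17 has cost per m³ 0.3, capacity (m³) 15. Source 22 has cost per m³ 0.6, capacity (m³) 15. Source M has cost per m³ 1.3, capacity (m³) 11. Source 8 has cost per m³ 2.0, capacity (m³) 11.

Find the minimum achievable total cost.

Fill from the cheapest provider first.
Source 17 (0.3): use full 15 ; 34 m³ to go.
Source 22 at 0.6: take all 15 m³ ; 19 still needed.
Source M (1.3): use full 11 ; 8 m³ to go.
Source 8 (2.0): take the remaining 8 ; done.
Cost = 15×0.3 + 15×0.6 + 11×1.3 + 8×2.0 = 43.8.

43.8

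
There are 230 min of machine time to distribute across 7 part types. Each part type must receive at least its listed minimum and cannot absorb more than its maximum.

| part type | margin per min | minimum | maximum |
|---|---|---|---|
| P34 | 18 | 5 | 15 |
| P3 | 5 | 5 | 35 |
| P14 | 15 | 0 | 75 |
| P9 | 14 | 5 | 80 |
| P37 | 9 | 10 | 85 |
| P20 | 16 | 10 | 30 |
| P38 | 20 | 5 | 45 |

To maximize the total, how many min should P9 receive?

50

Meeting every minimum uses 5+5+0+5+10+10+5 = 40 min, leaving 190.
Order the part types by margin per min: P38 20 > P34 18 > P20 16 > P14 15 > P9 14 > P37 9 > P3 5.
P38: +40 to 45 (cap) → 150 left.
P34: +10 to 15 (cap) → 140 left.
P20: +20 to 30 (cap) → 120 left.
P14: +75 to 75 (cap) → 45 left.
Only 45 left; P9 takes them to reach 50.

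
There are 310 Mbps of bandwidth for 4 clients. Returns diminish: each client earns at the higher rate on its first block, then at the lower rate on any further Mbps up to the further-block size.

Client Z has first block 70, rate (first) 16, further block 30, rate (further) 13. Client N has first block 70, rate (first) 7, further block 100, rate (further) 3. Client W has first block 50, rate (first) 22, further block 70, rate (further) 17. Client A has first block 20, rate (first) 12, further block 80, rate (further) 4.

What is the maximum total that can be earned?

Treat each block as its own option and order by rate: Client W/tier1 22 > Client W/tier2 17 > Client Z/tier1 16 > Client Z/tier2 13 > Client A/tier1 12 > Client N/tier1 7 > Client A/tier2 4 > Client N/tier2 3.
Fill Client W tier1 block (50 at 22) — 260 left.
Client W tier2 at 17: fill all 70 — 190 left.
Fill Client Z tier1 block (70 at 16) — 120 left.
Client Z/tier2 (13): +30 — 90 left.
Client A/tier1 (12): +20 — 70 left.
Client N tier1 at 7: fill all 70 — 0 left.
Total = 22×50 + 17×70 + 16×70 + 13×30 + 12×20 + 7×70 = 4530.

4530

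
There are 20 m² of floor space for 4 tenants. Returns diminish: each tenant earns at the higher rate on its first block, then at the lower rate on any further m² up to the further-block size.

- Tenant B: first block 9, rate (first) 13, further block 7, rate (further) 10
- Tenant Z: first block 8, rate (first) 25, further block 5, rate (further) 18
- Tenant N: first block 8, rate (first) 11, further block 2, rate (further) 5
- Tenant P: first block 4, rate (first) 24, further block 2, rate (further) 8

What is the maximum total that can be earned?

425

Treat each block as its own option and order by rate: Tenant Z/first 25 > Tenant P/first 24 > Tenant Z/second 18 > Tenant B/first 13 > Tenant N/first 11 > Tenant B/second 10 > Tenant P/second 8 > Tenant N/second 5.
Tenant Z first at 25: fill all 8 — 12 left.
Tenant P first at 24: fill all 4 — 8 left.
Tenant Z/second (18): +5 — 3 left.
Tenant B/first: +3 of 9 at 13; pool empty.
Total = 25×8 + 24×4 + 18×5 + 13×3 = 425.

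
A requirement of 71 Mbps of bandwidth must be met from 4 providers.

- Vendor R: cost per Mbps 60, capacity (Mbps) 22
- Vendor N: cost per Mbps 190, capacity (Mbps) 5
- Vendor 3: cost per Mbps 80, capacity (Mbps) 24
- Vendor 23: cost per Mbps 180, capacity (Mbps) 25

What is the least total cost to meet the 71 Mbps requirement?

Cheapest first:
Vendor R at 60: take all 22 Mbps ; 49 still needed.
Take 24 from Vendor 3 at 80 ; need 25 more.
Vendor 23 (180): use full 25 ; 0 Mbps to go.
Vendor N: unused.
Cost = 22×60 + 24×80 + 25×180 = 7740.

7740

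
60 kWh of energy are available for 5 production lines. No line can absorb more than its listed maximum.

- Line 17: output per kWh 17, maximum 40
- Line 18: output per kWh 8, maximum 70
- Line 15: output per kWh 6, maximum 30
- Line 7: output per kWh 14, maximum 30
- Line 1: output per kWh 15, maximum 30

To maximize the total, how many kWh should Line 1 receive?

20

Highest output per kWh first: Line 17 17 > Line 1 15 > Line 7 14 > Line 18 8 > Line 15 6.
Line 17 takes 40 to reach its cap of 40 — 20 left.
Line 1 has room for 30 but only 20 remain, so it gets 20.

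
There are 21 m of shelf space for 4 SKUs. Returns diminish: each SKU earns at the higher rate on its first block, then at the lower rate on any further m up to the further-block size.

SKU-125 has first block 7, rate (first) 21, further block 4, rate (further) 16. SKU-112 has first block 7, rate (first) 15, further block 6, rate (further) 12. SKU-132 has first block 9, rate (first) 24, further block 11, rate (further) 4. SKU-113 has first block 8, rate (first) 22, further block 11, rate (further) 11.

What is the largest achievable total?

Order all 8 blocks by rate: SKU-132/T1 24 > SKU-113/T1 22 > SKU-125/T1 21 > SKU-125/T2 16 > SKU-112/T1 15 > SKU-112/T2 12 > SKU-113/T2 11 > SKU-132/T2 4.
Fill SKU-132 T1 block (9 at 24) ; 12 left.
Fill SKU-113 T1 block (8 at 22) ; 4 left.
SKU-125/T1: +4 of 7 at 21; pool empty.
Total = 24×9 + 22×8 + 21×4 = 476.

476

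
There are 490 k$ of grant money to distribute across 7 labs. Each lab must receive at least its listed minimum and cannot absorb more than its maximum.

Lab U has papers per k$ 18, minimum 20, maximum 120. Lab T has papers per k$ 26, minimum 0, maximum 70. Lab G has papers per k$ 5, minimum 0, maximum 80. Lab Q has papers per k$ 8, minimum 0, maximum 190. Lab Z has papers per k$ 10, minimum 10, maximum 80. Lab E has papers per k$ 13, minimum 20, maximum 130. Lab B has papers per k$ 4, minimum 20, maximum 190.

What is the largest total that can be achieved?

7110

Meeting every minimum uses 20+0+0+0+10+20+20 = 70 k$, leaving 420.
Highest papers per k$ first: Lab T 26 > Lab U 18 > Lab E 13 > Lab Z 10 > Lab Q 8 > Lab G 5 > Lab B 4.
Give Lab T 70 more to hit its cap of 70 ; 350 left.
Lab U takes 100 more to reach its cap of 120 ; 250 left.
Give Lab E 110 more to hit its cap of 130 ; 140 left.
Lab Z: +70 to 80 (cap) ; 70 left.
Lab Q: +70 (room for 190) → 70. Pool exhausted.
Total = 18×120 + 26×70 + 8×70 + 10×80 + 13×130 + 4×20 = 7110.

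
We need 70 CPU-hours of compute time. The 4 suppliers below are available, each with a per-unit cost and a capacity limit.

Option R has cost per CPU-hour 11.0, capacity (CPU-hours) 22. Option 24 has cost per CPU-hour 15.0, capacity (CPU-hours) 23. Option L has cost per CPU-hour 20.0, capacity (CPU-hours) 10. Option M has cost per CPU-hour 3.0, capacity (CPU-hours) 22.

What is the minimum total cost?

713

Use suppliers in increasing cost order.
Take 22 from Option M at 3.0 ; need 48 more.
Option R at 11.0: take all 22 CPU-hours ; 26 still needed.
Option 24 (15.0): use full 23 ; 3 CPU-hours to go.
Option L at 20.0: take 3 of its 10 ; requirement met.
Cost = 22×3.0 + 22×11.0 + 23×15.0 + 3×20.0 = 713.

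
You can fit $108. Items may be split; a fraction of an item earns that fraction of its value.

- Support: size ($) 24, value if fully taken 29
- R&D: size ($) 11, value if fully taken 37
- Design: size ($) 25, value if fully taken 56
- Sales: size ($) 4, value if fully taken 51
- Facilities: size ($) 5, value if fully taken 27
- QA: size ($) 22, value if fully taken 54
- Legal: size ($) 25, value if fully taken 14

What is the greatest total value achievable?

Rank by value-to-size ratio: Sales 51/4≈12.8, Facilities 27/5≈5.4, R&D 37/11≈3.36, QA 54/22≈2.45, Design 56/25≈2.24, Support 29/24≈1.21, Legal 14/25≈0.56.
Sales: take in full, 4 $ for value 51 ; 104 left.
All 5 $ of Facilities fit (value 27) ; 99 remain.
Take all of R&D (11 $, value 37) ; 88 $ left.
All 22 $ of QA fit (value 54) ; 66 remain.
Design: take in full, 25 $ for value 56 ; 41 left.
All 24 $ of Support fit (value 29) ; 17 remain.
Fill the last 17 $ with part of Legal: 17/25 of it earns 9.52.
Total value = 263.52.

263.52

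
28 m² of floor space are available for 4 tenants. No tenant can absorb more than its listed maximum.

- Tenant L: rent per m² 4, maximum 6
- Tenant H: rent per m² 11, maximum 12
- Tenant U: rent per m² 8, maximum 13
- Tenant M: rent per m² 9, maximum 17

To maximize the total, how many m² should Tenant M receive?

16

Highest rent per m² first: Tenant H 11 > Tenant M 9 > Tenant U 8 > Tenant L 4.
Tenant H takes 12 to reach its cap of 12 ; 16 left.
Tenant M has room for 17 but only 16 remain, so it gets 16.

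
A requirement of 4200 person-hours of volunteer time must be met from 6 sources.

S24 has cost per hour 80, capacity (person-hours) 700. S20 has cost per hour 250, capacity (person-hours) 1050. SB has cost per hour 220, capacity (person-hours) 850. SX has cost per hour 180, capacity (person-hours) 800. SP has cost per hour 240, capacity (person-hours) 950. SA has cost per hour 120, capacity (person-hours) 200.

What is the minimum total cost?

Use sources in increasing cost order.
S24 (80): use full 700 ; 3500 person-hours to go.
SA at 120: take all 200 person-hours ; 3300 still needed.
Take 800 from SX at 180 ; need 2500 more.
Take 850 from SB at 220 ; need 1650 more.
Take 950 from SP at 240 ; need 700 more.
S20 at 250: take 700 of its 1050 ; requirement met.
Cost = 700×80 + 200×120 + 800×180 + 850×220 + 950×240 + 700×250 = 814000.

814000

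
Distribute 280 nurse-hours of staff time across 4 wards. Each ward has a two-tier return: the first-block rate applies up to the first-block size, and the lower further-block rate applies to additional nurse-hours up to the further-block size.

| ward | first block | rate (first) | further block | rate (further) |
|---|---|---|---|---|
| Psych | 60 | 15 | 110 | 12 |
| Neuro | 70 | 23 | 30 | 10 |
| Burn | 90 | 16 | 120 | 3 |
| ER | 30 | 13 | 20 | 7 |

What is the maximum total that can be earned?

4700

Treat each block as its own option and order by rate: Neuro/tier1 23 > Burn/tier1 16 > Psych/tier1 15 > ER/tier1 13 > Psych/tier2 12 > Neuro/tier2 10 > ER/tier2 7 > Burn/tier2 3.
Neuro tier1 at 23: fill all 70 — 210 left.
Burn tier1 at 16: fill all 90 — 120 left.
Fill Psych tier1 block (60 at 15) — 60 left.
ER tier1 at 13: fill all 30 — 30 left.
Psych tier2 at 12: only 30 left, fill 30.
Total = 23×70 + 16×90 + 15×60 + 13×30 + 12×30 = 4700.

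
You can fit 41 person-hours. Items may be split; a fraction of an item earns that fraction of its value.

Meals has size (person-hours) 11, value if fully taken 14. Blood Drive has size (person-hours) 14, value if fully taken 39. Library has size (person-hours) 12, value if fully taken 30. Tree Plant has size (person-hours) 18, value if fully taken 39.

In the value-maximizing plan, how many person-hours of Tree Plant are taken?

Rank by value-to-size ratio: Blood Drive 39/14≈2.79, Library 30/12≈2.5, Tree Plant 39/18≈2.17, Meals 14/11≈1.27.
All 14 person-hours of Blood Drive fit (value 39) → 27 remain.
Library: take in full, 12 person-hours for value 30 → 15 left.
Only 15 person-hours remain; take 15/18 of Tree Plant for value 39×15/18 = 32.5.

15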